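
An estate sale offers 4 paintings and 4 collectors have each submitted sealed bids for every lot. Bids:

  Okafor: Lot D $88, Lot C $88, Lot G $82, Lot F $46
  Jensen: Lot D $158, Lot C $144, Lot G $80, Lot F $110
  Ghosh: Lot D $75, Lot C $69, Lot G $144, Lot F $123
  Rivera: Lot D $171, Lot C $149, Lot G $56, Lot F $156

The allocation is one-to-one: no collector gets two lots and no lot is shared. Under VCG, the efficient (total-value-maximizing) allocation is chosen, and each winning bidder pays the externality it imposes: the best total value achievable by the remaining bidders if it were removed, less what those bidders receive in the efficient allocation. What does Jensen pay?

Efficient allocation: Okafor→Lot C ($88), Jensen→Lot D ($158), Ghosh→Lot G ($144), Rivera→Lot F ($156); total welfare W = $546.
Jensen receives Lot D at value $158, so the others get W − 158 = $388.
Without Jensen: best allocation of the remaining 3 bidders over all 4 lots is Okafor→Lot C ($88), Ghosh→Lot G ($144), Rivera→Lot D ($171), total $403.
VCG payment = (others' best without Jensen) − (others' welfare with Jensen) = 403 − 388 = $15.

Jensen pays $15.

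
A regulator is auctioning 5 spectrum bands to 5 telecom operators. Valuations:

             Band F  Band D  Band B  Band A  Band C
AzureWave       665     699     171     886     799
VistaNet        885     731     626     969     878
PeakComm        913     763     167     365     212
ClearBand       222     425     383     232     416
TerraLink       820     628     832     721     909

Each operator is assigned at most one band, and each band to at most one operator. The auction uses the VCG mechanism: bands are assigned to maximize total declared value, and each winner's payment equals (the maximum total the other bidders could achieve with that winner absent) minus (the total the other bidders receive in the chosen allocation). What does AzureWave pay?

AzureWave pays $77M.

Efficient allocation: AzureWave→Band C ($799M), VistaNet→Band A ($969M), PeakComm→Band F ($913M), ClearBand→Band D ($425M), TerraLink→Band B ($832M); total welfare W = $3938M.
AzureWave receives Band C at value $799M, so the others get W − 799 = $3139M.
Without AzureWave: best allocation of the remaining 4 bidders over all 5 bands is VistaNet→Band A ($969M), PeakComm→Band F ($913M), ClearBand→Band D ($425M), TerraLink→Band C ($909M), total $3216M.
VCG payment = (others' best without AzureWave) − (others' welfare with AzureWave) = 3216 − 3139 = $77M.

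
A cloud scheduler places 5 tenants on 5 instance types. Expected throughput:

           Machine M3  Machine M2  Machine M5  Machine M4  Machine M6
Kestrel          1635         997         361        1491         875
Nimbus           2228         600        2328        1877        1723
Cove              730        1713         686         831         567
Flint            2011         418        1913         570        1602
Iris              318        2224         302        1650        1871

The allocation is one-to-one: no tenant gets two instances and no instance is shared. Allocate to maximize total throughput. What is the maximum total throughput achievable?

This is a one-to-one assignment (maximum-weight bipartite matching).
Optimal: Kestrel→Machine M4 (1491 ops/s), Nimbus→Machine M5 (2328 ops/s), Cove→Machine M2 (1713 ops/s), Flint→Machine M3 (2011 ops/s), Iris→Machine M6 (1871 ops/s) — total 1491+2328+1713+2011+1871 = 9414 ops/s.
Max-entry greedy (repeatedly take the single best remaining cell) gives 8621 ops/s, worse by 793.
Swapping Iris↔Flint (Iris→Machine M3 318 ops/s, Flint→Machine M6 1602 ops/s) loses 1962.

Maximum total: 9414 ops/s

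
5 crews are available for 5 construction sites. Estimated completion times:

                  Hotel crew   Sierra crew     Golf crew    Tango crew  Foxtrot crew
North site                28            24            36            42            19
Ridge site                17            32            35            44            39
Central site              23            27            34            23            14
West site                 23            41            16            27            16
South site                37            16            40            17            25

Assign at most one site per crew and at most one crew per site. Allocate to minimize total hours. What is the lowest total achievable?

Min total: 88 hours

Treat this as an assignment problem: match each crew to one site.
Optimal: Hotel crew→Ridge site (17 hours), Sierra crew→North site (24 hours), Golf crew→West site (16 hours), Tango crew→South site (17 hours), Foxtrot crew→Central site (14 hours) — total 17+24+16+17+14 = 88 hours.
Min-entry greedy (repeatedly take the single cheapest remaining cell) gives 105 hours, worse by 17.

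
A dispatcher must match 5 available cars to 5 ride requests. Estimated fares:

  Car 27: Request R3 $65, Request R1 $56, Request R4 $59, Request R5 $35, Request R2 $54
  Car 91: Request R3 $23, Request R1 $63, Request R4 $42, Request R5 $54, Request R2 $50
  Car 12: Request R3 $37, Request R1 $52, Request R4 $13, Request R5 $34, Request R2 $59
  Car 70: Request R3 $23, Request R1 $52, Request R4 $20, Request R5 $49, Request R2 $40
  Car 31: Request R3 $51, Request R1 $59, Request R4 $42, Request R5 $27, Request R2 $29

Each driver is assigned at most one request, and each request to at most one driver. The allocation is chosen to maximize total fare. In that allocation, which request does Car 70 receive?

Optimal: Car 27→Request R4 ($59), Car 91→Request R1 ($63), Car 12→Request R2 ($59), Car 70→Request R5 ($49), Car 31→Request R3 ($51) — total 59+63+59+49+51 = $281.
Column-greedy (each request in turn goes to its best remaining driver) gives $278, worse by 3.
Next-best assignment: Car 27→Request R3, Car 91→Request R1, Car 12→Request R2, Car 70→Request R5, Car 31→Request R4 = $278.
Car 70's own top request is Request R1 ($52), but forcing Car 70→Request R1 and reassigning the rest optimally gives only $275 — worse by 6.

Car 70 receives Request R5.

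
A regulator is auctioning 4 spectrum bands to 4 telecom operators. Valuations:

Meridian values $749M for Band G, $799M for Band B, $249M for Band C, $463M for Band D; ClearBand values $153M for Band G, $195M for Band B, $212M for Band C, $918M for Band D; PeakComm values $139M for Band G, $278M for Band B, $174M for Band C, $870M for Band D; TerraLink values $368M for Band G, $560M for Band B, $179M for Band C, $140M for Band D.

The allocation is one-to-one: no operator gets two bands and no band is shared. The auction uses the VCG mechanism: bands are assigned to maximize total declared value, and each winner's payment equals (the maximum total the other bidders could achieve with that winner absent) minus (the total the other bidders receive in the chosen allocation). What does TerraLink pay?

Efficient allocation: Meridian→Band G ($749M), ClearBand→Band D ($918M), PeakComm→Band C ($174M), TerraLink→Band B ($560M); total welfare W = $2401M.
TerraLink receives Band B at value $560M, so the others get W − 560 = $1841M.
Without TerraLink: best allocation of the remaining 3 bidders over all 4 bands is Meridian→Band G ($749M), ClearBand→Band D ($918M), PeakComm→Band B ($278M), total $1945M.
VCG payment = (others' best without TerraLink) − (others' welfare with TerraLink) = 1945 − 1841 = $104M.

TerraLink pays $104M.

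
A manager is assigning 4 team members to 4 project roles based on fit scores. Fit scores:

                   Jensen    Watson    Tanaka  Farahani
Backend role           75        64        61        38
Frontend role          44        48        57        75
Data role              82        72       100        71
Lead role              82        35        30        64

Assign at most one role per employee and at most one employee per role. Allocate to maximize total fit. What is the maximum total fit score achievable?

Optimal: Jensen→Lead role (82 pts), Watson→Backend role (64 pts), Tanaka→Data role (100 pts), Farahani→Frontend role (75 pts) — total 82+64+100+75 = 321 pts.
Column-greedy (each role in turn goes to its best remaining employee) gives 285 pts, worse by 36.
Next-best assignment: Jensen→Lead role, Watson→Data role, Tanaka→Backend role, Farahani→Frontend role = 290 pts.
Checked against all permutations: 321 pts is optimal.

Maximum total: 321 pts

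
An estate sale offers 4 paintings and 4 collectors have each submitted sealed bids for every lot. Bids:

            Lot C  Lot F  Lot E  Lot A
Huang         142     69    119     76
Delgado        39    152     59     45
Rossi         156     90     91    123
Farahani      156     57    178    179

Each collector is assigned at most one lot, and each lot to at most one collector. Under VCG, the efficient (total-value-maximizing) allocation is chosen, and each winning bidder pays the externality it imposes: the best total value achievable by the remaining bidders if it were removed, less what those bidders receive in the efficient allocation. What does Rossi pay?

Efficient allocation: Huang→Lot E ($119), Delgado→Lot F ($152), Rossi→Lot C ($156), Farahani→Lot A ($179); total welfare W = $606.
Rossi receives Lot C at value $156, so the others get W − 156 = $450.
Without Rossi: best allocation of the remaining 3 bidders over all 4 lots is Huang→Lot C ($142), Delgado→Lot F ($152), Farahani→Lot A ($179), total $473.
VCG payment = (others' best without Rossi) − (others' welfare with Rossi) = 473 − 450 = $23.

Rossi pays $23.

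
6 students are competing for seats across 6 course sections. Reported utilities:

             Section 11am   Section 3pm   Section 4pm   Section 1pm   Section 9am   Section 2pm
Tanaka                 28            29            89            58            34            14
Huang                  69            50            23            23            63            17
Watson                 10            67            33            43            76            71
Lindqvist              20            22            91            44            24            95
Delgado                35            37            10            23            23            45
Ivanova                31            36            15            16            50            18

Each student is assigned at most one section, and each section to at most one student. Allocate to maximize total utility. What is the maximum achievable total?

Maximum total: 393 points

Optimal: Tanaka→Section 4pm (89 points), Huang→Section 11am (69 points), Watson→Section 3pm (67 points), Lindqvist→Section 2pm (95 points), Delgado→Section 1pm (23 points), Ivanova→Section 9am (50 points) — total 89+69+67+95+23+50 = 393 points.
Max-entry greedy (repeatedly take the single best remaining cell) gives 382 points, worse by 11.
Next-best assignment: Tanaka→Section 4pm, Huang→Section 11am, Watson→Section 9am, Lindqvist→Section 2pm, Delgado→Section 1pm, Ivanova→Section 3pm = 388 points.
Checked against all permutations: 393 points is optimal.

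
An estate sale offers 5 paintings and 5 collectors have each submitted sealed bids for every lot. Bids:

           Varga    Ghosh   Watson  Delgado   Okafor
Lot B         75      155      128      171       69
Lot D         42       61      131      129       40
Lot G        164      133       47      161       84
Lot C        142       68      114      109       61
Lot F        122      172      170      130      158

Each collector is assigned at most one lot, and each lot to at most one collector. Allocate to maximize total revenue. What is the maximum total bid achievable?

This is a one-to-one assignment (maximum-weight bipartite matching).
Optimal: Varga→Lot C ($142), Ghosh→Lot B ($155), Watson→Lot D ($131), Delgado→Lot G ($161), Okafor→Lot F ($158) — total 142+155+131+161+158 = $747.
Max-entry greedy (repeatedly take the single best remaining cell) gives $699, worse by 48.
Next-best assignment: Varga→Lot C, Ghosh→Lot G, Watson→Lot D, Delgado→Lot B, Okafor→Lot F = $735.
Swapping Ghosh↔Okafor (Ghosh→Lot F $172, Okafor→Lot B $69) loses 72.
No other one-to-one assignment exceeds $747.

Max total: $747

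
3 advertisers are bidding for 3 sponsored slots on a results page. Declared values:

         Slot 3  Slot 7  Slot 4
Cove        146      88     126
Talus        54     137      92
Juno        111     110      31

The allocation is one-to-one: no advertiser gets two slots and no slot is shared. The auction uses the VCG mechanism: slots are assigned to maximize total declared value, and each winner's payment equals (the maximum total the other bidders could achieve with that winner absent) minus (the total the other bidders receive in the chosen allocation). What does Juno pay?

Juno pays $20.

Efficient allocation: Cove→Slot 4 ($126), Talus→Slot 7 ($137), Juno→Slot 3 ($111); total welfare W = $374.
Juno receives Slot 3 at value $111, so the others get W − 111 = $263.
Without Juno: best allocation of the remaining 2 bidders over all 3 slots is Cove→Slot 3 ($146), Talus→Slot 7 ($137), total $283.
VCG payment = (others' best without Juno) − (others' welfare with Juno) = 283 − 263 = $20.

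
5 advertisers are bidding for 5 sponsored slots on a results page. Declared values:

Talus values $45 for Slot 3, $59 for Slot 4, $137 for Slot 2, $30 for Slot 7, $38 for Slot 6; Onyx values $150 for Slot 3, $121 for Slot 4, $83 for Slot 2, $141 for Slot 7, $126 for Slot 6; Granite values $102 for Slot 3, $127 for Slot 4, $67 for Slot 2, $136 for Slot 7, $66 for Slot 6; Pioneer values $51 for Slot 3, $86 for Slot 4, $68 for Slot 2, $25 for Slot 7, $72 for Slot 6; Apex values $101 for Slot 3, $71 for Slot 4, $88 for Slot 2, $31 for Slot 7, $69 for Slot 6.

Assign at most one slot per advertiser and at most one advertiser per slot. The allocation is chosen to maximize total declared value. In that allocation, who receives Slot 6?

Onyx receives Slot 6.

This is a one-to-one assignment (maximum-weight bipartite matching).
Optimal: Talus→Slot 2 ($137), Onyx→Slot 6 ($126), Granite→Slot 7 ($136), Pioneer→Slot 4 ($86), Apex→Slot 3 ($101) — total 137+126+136+86+101 = $586.
Row-greedy (each advertiser in turn takes its best remaining slot) gives $578, worse by 8.
Swapping Apex↔Pioneer (Apex→Slot 4 $71, Pioneer→Slot 3 $51) loses 65.
Onyx's own top slot is Slot 3 ($150), but forcing Onyx→Slot 3 and reassigning the rest optimally gives only $578 — worse by 8.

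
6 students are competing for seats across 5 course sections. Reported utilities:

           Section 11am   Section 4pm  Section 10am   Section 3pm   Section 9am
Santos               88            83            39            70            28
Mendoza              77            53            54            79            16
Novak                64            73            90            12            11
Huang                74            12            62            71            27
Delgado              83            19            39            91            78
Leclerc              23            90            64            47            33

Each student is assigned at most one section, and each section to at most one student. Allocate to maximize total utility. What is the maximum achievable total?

Maximum total: 425 points

Optimal: Santos→Section 11am (88 points), Leclerc→Section 4pm (90 points), Novak→Section 10am (90 points), Mendoza→Section 3pm (79 points), Delgado→Section 9am (78 points) — total 88+90+90+79+78 = 425 points.
Next-best assignment: Santos→Section 11am, Leclerc→Section 4pm, Novak→Section 10am, Huang→Section 3pm, Delgado→Section 9am = 417 points.
Every other assignment is strictly worse.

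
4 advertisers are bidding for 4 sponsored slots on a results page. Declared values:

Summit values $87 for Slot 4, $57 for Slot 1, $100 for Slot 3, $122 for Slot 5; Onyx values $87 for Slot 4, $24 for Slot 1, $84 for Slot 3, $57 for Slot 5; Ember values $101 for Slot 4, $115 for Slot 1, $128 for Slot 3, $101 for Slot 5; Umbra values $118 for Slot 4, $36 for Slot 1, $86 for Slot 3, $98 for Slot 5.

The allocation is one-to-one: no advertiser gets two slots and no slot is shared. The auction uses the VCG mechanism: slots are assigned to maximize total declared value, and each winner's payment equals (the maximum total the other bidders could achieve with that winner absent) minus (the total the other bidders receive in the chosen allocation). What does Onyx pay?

Onyx pays $13.

Efficient allocation: Summit→Slot 5 ($122), Onyx→Slot 3 ($84), Ember→Slot 1 ($115), Umbra→Slot 4 ($118); total welfare W = $439.
Onyx receives Slot 3 at value $84, so the others get W − 84 = $355.
Without Onyx: best allocation of the remaining 3 bidders over all 4 slots is Summit→Slot 5 ($122), Ember→Slot 3 ($128), Umbra→Slot 4 ($118), total $368.
VCG payment = (others' best without Onyx) − (others' welfare with Onyx) = 368 − 355 = $13.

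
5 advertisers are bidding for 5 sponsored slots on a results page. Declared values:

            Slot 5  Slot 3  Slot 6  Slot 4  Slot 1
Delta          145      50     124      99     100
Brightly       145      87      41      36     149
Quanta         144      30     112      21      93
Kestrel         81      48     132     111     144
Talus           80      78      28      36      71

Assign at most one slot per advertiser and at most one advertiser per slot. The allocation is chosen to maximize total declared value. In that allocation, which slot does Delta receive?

Delta receives Slot 6.

Treat this as an assignment problem: match each advertiser to one slot.
Optimal: Delta→Slot 6 ($124), Brightly→Slot 1 ($149), Quanta→Slot 5 ($144), Kestrel→Slot 4 ($111), Talus→Slot 3 ($78) — total 124+149+144+111+78 = $606.
Swapping Brightly↔Kestrel (Brightly→Slot 4 $36, Kestrel→Slot 1 $144) loses 80.
No other one-to-one assignment exceeds $606.
Delta's own top slot is Slot 5 ($145), but forcing Delta→Slot 5 and reassigning the rest optimally gives only $595 — worse by 11.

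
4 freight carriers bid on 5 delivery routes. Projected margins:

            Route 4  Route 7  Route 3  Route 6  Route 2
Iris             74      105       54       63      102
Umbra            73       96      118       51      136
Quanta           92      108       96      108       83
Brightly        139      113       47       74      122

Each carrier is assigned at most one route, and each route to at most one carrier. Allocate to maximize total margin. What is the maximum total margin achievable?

Maximum total: $488k

Optimal: Iris→Route 7 ($105k), Umbra→Route 2 ($136k), Quanta→Route 6 ($108k), Brightly→Route 4 ($139k) — total 105+136+108+139 = $488k.
Max-entry greedy (repeatedly take the single best remaining cell) gives $446k, worse by 42.
Checked against all permutations: $488k is optimal.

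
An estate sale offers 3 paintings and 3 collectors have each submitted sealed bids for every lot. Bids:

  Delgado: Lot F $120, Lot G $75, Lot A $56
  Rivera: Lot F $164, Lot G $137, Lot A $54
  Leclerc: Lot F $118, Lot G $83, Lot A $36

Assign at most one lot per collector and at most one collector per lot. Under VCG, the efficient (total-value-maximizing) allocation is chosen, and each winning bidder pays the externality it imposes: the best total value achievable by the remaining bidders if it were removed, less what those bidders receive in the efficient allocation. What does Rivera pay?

Rivera pays $29.

Efficient allocation: Delgado→Lot A ($56), Rivera→Lot G ($137), Leclerc→Lot F ($118); total welfare W = $311.
Rivera receives Lot G at value $137, so the others get W − 137 = $174.
Without Rivera: best allocation of the remaining 2 bidders over all 3 lots is Delgado→Lot F ($120), Leclerc→Lot G ($83), total $203.
VCG payment = (others' best without Rivera) − (others' welfare with Rivera) = 203 − 174 = $29.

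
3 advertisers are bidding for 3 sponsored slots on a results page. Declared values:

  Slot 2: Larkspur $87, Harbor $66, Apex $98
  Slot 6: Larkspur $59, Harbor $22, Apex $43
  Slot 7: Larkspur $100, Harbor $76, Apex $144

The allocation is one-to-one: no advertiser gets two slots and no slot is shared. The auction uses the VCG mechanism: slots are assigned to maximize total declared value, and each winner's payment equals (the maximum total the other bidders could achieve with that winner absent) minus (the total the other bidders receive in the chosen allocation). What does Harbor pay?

Harbor pays $28.

Efficient allocation: Larkspur→Slot 6 ($59), Harbor→Slot 2 ($66), Apex→Slot 7 ($144); total welfare W = $269.
Harbor receives Slot 2 at value $66, so the others get W − 66 = $203.
Without Harbor: best allocation of the remaining 2 bidders over all 3 slots is Larkspur→Slot 2 ($87), Apex→Slot 7 ($144), total $231.
VCG payment = (others' best without Harbor) − (others' welfare with Harbor) = 231 − 203 = $28.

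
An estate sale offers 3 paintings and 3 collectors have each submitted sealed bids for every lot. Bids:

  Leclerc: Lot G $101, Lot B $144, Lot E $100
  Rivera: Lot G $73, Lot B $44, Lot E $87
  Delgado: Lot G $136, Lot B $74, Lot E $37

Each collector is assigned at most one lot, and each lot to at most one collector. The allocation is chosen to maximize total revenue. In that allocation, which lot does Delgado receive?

Optimal: Leclerc→Lot B ($144), Rivera→Lot E ($87), Delgado→Lot G ($136) — total 144+87+136 = $367.
Next-best assignment: Leclerc→Lot E, Rivera→Lot B, Delgado→Lot G = $280.

Delgado receives Lot G.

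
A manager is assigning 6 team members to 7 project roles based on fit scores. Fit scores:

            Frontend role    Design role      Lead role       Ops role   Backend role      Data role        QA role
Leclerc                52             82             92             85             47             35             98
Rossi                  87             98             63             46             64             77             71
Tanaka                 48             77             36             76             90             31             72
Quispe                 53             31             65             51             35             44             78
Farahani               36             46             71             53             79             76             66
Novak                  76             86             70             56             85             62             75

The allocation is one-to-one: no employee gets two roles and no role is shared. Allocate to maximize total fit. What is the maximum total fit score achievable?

Optimal: Leclerc→Lead role (92 pts), Rossi→Design role (98 pts), Tanaka→Backend role (90 pts), Quispe→QA role (78 pts), Farahani→Data role (76 pts), Novak→Frontend role (76 pts) — total 92+98+90+78+76+76 = 510 pts.
Column-greedy (each role in turn goes to its best remaining employee) gives 464 pts, worse by 46.
Next-best assignment: Leclerc→Lead role, Rossi→Frontend role, Tanaka→Backend role, Quispe→QA role, Farahani→Data role, Novak→Design role = 509 pts.
No other one-to-one assignment exceeds 510 pts.

Maximum total: 510 pts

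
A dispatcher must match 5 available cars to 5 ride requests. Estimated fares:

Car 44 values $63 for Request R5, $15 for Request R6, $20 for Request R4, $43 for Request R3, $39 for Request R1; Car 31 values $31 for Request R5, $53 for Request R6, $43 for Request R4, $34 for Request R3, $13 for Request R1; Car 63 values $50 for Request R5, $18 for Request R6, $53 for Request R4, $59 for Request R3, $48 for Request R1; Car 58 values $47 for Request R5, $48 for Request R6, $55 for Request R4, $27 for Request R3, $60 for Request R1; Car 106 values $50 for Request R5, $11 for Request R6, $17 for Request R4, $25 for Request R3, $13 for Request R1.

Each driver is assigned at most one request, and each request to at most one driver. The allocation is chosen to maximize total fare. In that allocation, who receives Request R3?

Car 44 receives Request R3.

Optimal: Car 44→Request R3 ($43), Car 31→Request R6 ($53), Car 63→Request R4 ($53), Car 58→Request R1 ($60), Car 106→Request R5 ($50) — total 43+53+53+60+50 = $259.
Column-greedy (each request in turn goes to its best remaining driver) gives $243, worse by 16.
Every other assignment is strictly worse.
Car 44's own top request is Request R5 ($63), but forcing Car 44→Request R5 and reassigning the rest optimally gives only $254 — worse by 5.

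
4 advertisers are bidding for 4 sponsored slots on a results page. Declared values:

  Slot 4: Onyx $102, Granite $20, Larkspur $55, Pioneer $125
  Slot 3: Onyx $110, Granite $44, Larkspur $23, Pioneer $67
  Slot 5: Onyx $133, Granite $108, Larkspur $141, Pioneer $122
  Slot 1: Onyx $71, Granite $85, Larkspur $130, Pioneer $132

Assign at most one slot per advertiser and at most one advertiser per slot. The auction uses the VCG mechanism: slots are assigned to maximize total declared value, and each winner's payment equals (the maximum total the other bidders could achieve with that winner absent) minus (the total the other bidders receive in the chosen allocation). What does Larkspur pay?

Larkspur pays $7.

Efficient allocation: Onyx→Slot 3 ($110), Granite→Slot 5 ($108), Larkspur→Slot 1 ($130), Pioneer→Slot 4 ($125); total welfare W = $473.
Larkspur receives Slot 1 at value $130, so the others get W − 130 = $343.
Without Larkspur: best allocation of the remaining 3 bidders over all 4 slots is Onyx→Slot 3 ($110), Granite→Slot 5 ($108), Pioneer→Slot 1 ($132), total $350.
VCG payment = (others' best without Larkspur) − (others' welfare with Larkspur) = 350 − 343 = $7.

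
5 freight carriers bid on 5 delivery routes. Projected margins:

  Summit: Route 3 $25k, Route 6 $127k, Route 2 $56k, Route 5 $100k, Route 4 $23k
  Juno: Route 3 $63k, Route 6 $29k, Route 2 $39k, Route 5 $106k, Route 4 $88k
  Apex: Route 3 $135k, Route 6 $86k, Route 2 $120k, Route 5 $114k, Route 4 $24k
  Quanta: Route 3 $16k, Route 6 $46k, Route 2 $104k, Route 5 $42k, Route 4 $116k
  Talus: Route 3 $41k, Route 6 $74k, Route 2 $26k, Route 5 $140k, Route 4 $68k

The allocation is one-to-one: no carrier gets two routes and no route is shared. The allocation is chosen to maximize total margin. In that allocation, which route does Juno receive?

Optimal: Summit→Route 6 ($127k), Juno→Route 4 ($88k), Apex→Route 3 ($135k), Quanta→Route 2 ($104k), Talus→Route 5 ($140k) — total 127+88+135+104+140 = $594k.
Max-entry greedy (repeatedly take the single best remaining cell) gives $557k, worse by 37.
Next-best assignment: Summit→Route 6, Juno→Route 3, Apex→Route 2, Quanta→Route 4, Talus→Route 5 = $566k.
Every other assignment is strictly worse.
Juno's own top route is Route 5 ($106k), but forcing Juno→Route 5 and reassigning the rest optimally gives only $540k — worse by 54.

Juno receives Route 4.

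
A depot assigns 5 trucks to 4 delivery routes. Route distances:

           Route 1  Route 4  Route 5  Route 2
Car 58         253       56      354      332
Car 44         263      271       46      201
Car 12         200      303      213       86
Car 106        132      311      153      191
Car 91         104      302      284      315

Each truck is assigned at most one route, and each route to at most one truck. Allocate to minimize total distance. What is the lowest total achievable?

This is a one-to-one assignment (minimum-cost bipartite matching).
Optimal: Car 91→Route 1 (104 km), Car 58→Route 4 (56 km), Car 44→Route 5 (46 km), Car 12→Route 2 (86 km) — total 104+56+46+86 = 292 km.
Row-greedy (each truck in turn takes its cheapest remaining route) gives 320 km, worse by 28.
Every other assignment is strictly worse.

Minimum total: 292 km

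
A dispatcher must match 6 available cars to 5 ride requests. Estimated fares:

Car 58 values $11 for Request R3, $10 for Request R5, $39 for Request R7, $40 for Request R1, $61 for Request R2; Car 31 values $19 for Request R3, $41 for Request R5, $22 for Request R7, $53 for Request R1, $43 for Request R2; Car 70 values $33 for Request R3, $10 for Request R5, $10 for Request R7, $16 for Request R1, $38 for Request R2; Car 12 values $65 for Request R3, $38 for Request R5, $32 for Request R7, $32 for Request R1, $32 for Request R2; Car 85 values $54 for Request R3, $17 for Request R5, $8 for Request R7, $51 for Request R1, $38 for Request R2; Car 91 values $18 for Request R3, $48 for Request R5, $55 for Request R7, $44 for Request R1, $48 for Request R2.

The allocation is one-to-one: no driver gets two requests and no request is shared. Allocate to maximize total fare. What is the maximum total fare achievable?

This is a one-to-one assignment (maximum-weight bipartite matching).
Optimal: Car 12→Request R3 ($65), Car 31→Request R5 ($41), Car 91→Request R7 ($55), Car 85→Request R1 ($51), Car 58→Request R2 ($61) — total 65+41+55+51+61 = $273.
Row-greedy (each driver in turn takes its best remaining request) gives $193, worse by 80.
Swapping Car 58↔Car 85 (Car 58→Request R1 $40, Car 85→Request R2 $38) loses 34.

Max total: $273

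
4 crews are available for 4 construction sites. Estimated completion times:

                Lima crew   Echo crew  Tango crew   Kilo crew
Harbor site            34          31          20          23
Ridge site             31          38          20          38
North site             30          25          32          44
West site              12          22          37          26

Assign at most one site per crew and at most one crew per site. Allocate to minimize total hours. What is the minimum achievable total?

Minimum total: 80 hours

Optimal: Lima crew→West site (12 hours), Echo crew→North site (25 hours), Tango crew→Ridge site (20 hours), Kilo crew→Harbor site (23 hours) — total 12+25+20+23 = 80 hours.
Column-greedy (each site in turn goes to its cheapest remaining crew) gives 102 hours, worse by 22.
Next-best assignment: Lima crew→North site, Echo crew→West site, Tango crew→Ridge site, Kilo crew→Harbor site = 95 hours.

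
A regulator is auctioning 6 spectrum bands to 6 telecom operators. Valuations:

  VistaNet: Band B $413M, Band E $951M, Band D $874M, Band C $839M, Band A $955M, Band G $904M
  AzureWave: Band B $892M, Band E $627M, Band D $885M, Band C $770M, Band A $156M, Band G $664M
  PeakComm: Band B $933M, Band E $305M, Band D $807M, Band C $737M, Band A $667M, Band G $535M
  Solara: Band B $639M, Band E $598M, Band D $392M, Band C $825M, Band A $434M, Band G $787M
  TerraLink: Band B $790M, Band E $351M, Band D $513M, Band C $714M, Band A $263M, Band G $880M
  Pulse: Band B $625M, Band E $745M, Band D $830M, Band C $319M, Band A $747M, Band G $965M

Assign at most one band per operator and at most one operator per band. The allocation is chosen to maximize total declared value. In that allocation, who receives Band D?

Optimal: VistaNet→Band A ($955M), AzureWave→Band D ($885M), PeakComm→Band B ($933M), Solara→Band C ($825M), TerraLink→Band G ($880M), Pulse→Band E ($745M) — total 955+885+933+825+880+745 = $5223M.
Swapping Pulse↔PeakComm (Pulse→Band B $625M, PeakComm→Band E $305M) loses 748.
AzureWave's own top band is Band B ($892M), but forcing AzureWave→Band B and reassigning the rest optimally gives only $5104M — worse by 119.

AzureWave receives Band D.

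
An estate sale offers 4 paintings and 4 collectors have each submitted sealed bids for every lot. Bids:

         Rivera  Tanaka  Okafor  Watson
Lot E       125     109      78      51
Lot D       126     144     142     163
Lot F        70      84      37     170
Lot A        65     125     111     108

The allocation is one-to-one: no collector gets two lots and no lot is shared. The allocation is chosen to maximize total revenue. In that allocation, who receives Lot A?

Tanaka receives Lot A.

Optimal: Rivera→Lot E ($125), Tanaka→Lot A ($125), Okafor→Lot D ($142), Watson→Lot F ($170) — total 125+125+142+170 = $562.
Max-entry greedy (repeatedly take the single best remaining cell) gives $550, worse by 12.
Tanaka's own top lot is Lot D ($144), but forcing Tanaka→Lot D and reassigning the rest optimally gives only $550 — worse by 12.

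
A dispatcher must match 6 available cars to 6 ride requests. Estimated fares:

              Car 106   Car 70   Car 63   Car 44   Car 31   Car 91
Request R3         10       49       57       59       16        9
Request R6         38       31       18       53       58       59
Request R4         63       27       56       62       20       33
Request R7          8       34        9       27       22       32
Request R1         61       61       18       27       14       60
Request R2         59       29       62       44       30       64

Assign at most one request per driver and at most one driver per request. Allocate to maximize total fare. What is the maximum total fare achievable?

Max total: $336

Optimal: Car 106→Request R4 ($63), Car 70→Request R7 ($34), Car 63→Request R2 ($62), Car 44→Request R3 ($59), Car 31→Request R6 ($58), Car 91→Request R1 ($60) — total 63+34+62+59+58+60 = $336.
Column-greedy (each request in turn goes to its best remaining driver) gives $263, worse by 73.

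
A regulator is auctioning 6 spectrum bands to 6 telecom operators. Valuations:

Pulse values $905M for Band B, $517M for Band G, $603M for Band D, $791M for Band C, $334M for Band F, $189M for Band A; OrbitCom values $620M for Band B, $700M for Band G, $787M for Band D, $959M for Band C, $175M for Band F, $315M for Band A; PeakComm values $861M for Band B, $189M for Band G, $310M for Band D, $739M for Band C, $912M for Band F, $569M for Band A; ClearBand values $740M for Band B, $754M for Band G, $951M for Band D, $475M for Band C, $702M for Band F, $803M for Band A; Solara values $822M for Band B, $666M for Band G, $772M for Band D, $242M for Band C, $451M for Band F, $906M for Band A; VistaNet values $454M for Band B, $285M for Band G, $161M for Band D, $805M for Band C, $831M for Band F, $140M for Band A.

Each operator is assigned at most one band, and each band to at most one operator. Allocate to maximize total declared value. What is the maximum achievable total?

Maximum total: $5179M

This is a one-to-one assignment (maximum-weight bipartite matching).
Optimal: Pulse→Band B ($905M), OrbitCom→Band G ($700M), PeakComm→Band F ($912M), ClearBand→Band D ($951M), Solara→Band A ($906M), VistaNet→Band C ($805M) — total 905+700+912+951+906+805 = $5179M.
Column-greedy (each band in turn goes to its best remaining operator) gives $5069M, worse by 110.
Swapping VistaNet↔Pulse (VistaNet→Band B $454M, Pulse→Band C $791M) loses 465.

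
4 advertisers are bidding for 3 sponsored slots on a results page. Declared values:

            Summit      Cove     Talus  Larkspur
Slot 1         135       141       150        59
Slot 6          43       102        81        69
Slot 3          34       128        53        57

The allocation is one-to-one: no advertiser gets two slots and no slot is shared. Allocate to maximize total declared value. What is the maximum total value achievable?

Max total: $347

Optimal: Talus→Slot 1 ($150), Larkspur→Slot 6 ($69), Cove→Slot 3 ($128) — total 150+69+128 = $347.
Column-greedy (each slot in turn goes to its best remaining advertiser) gives $309, worse by 38.
Swapping Cove↔Larkspur (Cove→Slot 6 $102, Larkspur→Slot 3 $57) loses 38.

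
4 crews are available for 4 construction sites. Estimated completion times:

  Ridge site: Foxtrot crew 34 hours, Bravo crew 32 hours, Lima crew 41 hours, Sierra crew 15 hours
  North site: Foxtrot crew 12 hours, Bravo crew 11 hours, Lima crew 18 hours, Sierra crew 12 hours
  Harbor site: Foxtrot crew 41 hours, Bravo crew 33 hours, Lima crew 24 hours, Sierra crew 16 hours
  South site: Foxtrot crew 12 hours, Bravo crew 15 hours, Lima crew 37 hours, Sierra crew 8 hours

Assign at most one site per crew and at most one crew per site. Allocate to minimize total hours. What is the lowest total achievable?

Minimum total: 62 hours

Treat this as an assignment problem: match each crew to one site.
Optimal: Foxtrot crew→South site (12 hours), Bravo crew→North site (11 hours), Lima crew→Harbor site (24 hours), Sierra crew→Ridge site (15 hours) — total 12+11+24+15 = 62 hours.
Row-greedy (each crew in turn takes its cheapest remaining site) gives 66 hours, worse by 4.
Next-best assignment: Foxtrot crew→North site, Bravo crew→South site, Lima crew→Harbor site, Sierra crew→Ridge site = 66 hours.
Swapping Sierra crew↔Lima crew (Sierra crew→Harbor site 16 hours, Lima crew→Ridge site 41 hours) adds 18.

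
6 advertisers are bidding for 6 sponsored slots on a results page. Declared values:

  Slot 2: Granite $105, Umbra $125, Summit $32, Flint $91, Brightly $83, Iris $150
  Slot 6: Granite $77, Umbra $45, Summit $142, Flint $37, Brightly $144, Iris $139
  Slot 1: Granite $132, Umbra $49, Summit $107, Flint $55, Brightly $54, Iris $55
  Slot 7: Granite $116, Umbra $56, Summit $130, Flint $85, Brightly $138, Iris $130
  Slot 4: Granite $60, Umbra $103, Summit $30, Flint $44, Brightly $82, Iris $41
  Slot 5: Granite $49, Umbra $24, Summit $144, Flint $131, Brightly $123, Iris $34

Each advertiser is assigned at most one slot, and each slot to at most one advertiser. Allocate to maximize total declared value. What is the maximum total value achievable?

This is the linear assignment problem.
Optimal: Granite→Slot 1 ($132), Umbra→Slot 4 ($103), Summit→Slot 6 ($142), Flint→Slot 5 ($131), Brightly→Slot 7 ($138), Iris→Slot 2 ($150) — total 132+103+142+131+138+150 = $796.
Row-greedy (each advertiser in turn takes its best remaining slot) gives $671, worse by 125.

Max total: $796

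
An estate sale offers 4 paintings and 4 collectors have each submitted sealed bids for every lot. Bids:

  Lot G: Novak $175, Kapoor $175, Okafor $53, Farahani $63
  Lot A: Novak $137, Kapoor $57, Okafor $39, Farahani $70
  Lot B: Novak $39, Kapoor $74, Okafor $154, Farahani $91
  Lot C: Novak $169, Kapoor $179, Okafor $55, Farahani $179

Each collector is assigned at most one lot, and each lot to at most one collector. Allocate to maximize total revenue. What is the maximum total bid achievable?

Max total: $645

Optimal: Novak→Lot A ($137), Kapoor→Lot G ($175), Okafor→Lot B ($154), Farahani→Lot C ($179) — total 137+175+154+179 = $645.
Column-greedy (each lot in turn goes to its best remaining collector) gives $578, worse by 67.
Swapping Kapoor↔Okafor (Kapoor→Lot B $74, Okafor→Lot G $53) loses 202.
Every other assignment is strictly worse.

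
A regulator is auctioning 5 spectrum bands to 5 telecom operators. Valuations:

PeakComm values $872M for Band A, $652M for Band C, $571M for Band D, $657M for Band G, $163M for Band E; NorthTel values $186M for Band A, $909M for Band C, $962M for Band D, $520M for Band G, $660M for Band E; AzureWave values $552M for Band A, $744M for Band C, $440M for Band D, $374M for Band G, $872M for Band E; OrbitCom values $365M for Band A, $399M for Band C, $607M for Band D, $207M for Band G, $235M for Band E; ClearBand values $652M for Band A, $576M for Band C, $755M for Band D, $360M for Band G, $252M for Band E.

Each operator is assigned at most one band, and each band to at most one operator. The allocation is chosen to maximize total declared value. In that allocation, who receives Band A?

This is a one-to-one assignment (maximum-weight bipartite matching).
Optimal: PeakComm→Band G ($657M), NorthTel→Band C ($909M), AzureWave→Band E ($872M), OrbitCom→Band D ($607M), ClearBand→Band A ($652M) — total 657+909+872+607+652 = $3697M.
Column-greedy (each band in turn goes to its best remaining operator) gives $3145M, worse by 552.
Next-best assignment: PeakComm→Band A, NorthTel→Band C, AzureWave→Band E, OrbitCom→Band D, ClearBand→Band G = $3620M.
ClearBand's own top band is Band D ($755M), but forcing ClearBand→Band D and reassigning the rest optimally gives only $3615M — worse by 82.

ClearBand receives Band A.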